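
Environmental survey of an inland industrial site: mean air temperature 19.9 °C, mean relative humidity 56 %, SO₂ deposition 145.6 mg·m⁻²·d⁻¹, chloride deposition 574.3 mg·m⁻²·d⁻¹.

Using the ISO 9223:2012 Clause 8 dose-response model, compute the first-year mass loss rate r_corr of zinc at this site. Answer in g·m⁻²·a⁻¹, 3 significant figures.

zinc: temperature factor f = -0.071·(9.9) = -0.7029
  SO₂ term: 0.0129·145.6^0.44·exp(0.046·56-0.7029) = 0.7514
  Sd branch = 0.0175·Sd^0.57·e^(0.008·RH+0.085·T) = 5.558 μm/a
  r_corr = 0.7514 + 5.558 = 6.309 μm/a
Convert to mass loss: 6.309 μm/a × 7.14 g/cm³ = 45.05 g·m⁻²·a⁻¹

r_corr = 45.0 g·m⁻²·a⁻¹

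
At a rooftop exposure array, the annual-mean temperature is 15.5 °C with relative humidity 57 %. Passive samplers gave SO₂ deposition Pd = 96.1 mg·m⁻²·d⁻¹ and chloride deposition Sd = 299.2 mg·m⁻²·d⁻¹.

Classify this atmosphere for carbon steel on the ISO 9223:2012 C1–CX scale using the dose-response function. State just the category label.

carbon steel: f(T) = -0.054·(T−10) [T>10 °C] = -0.2970
  Pd branch = 1.77·Pd^0.52·e^(0.02·RH+f) = 44.17 μm/a
  Cl⁻ term: 0.102·299.2^0.62·exp(0.033·57+0.04·15.5) = 42.64
  sum: 44.17 + 42.64 → r_corr = 86.81 μm/a
ISO 9223 Table 2 (carbon steel): 80 < 86.8 ≤ 200 μm/a ⇒ C5

C5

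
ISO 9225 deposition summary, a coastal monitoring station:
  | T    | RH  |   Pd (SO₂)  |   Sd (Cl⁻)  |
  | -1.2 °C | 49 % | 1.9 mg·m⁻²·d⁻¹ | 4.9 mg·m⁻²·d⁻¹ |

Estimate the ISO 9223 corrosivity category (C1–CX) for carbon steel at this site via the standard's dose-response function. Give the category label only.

carbon steel: T≤10 °C ⇒ hinge +0.150·(-1.2−10) = -1.6800
  Pd branch = 1.77·Pd^0.52·e^(0.02·RH+f) = 1.227 μm/a
  Cl⁻ term: 0.102·4.9^0.62·exp(0.033·49+0.04·-1.2) = 1.312
  r_corr = 1.227 + 1.312 = 2.539 μm/a
2.54 μm/a falls in (1.3, 25] for carbon steel → category C2

C2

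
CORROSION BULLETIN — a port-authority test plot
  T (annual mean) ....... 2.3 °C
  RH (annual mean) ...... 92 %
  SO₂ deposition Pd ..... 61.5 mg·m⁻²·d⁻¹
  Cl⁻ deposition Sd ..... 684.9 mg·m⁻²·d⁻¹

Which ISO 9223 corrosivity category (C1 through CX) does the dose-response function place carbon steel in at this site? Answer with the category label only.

C5

carbon steel: T≤10 °C ⇒ hinge +0.150·(2.3−10) = -1.1550
  sulphur-dioxide contribution → 29.9 μm/a
  chloride contribution → 133.4 μm/a
  total first-year rate 163.3 μm/a
ISO 9223 Table 2 (carbon steel): 80 < 163 ≤ 200 μm/a ⇒ C5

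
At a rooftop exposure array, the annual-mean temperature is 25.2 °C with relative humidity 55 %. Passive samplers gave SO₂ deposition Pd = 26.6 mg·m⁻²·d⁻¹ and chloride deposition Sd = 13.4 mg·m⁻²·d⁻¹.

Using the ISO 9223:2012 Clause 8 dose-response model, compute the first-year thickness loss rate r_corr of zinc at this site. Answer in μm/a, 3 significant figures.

zinc: f(T) = -0.071·(T−10) [T>10 °C] = -1.0792
  SO₂ term: 0.0129·26.6^0.44·exp(0.046·55-1.0792) = 0.2331
  Sd branch = 0.0175·Sd^0.57·e^(0.008·RH+0.085·T) = 1.016 μm/a
  r_corr = 0.2331 + 1.016 = 1.249 μm/a

r_corr = 1.25 μm/a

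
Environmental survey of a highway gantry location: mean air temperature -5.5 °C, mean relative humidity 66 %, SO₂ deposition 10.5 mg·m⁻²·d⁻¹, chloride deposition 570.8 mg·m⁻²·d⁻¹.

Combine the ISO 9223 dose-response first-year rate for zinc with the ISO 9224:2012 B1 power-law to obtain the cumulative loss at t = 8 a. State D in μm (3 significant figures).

D(8) = 6.03 μm

zinc: f(T) = +0.038·(T−10) [T≤10 °C] = -0.5890
  Pd branch = 0.0129·Pd^0.44·e^(0.046·RH+f) = 0.4194 μm/a
  Cl⁻ term: 0.0175·570.8^0.57·exp(0.008·66+0.085·-5.5) = 0.6926
  r_corr = 0.4194 + 0.6926 = 1.112 μm/a
ISO 9224: D(t) = r_corr · t^b with b = 0.813 (zinc, B1)
  D(8) = 1.112 × 8^0.813 = 1.112 × 5.423 = 6.03 μm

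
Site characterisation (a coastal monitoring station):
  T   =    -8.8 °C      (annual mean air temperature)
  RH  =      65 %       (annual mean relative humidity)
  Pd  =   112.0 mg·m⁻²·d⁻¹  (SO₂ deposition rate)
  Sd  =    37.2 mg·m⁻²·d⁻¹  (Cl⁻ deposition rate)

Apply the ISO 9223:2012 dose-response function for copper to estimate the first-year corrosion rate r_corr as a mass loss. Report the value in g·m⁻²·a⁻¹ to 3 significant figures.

copper: f(T) = +0.126·(T−10) [T≤10 °C] = -2.3688
  SO₂ term: 0.0053·112.0^0.26·exp(0.059·65-2.3688) = 0.07831
  Sd branch = 0.01025·Sd^0.27·e^(0.036·RH+0.049·T) = 0.1835 μm/a
  sum: 0.07831 + 0.1835 → r_corr = 0.2619 μm/a
Convert to mass loss: 0.2619 μm/a × 8.96 g/cm³ = 2.346 g·m⁻²·a⁻¹

r_corr = 2.35 g·m⁻²·a⁻¹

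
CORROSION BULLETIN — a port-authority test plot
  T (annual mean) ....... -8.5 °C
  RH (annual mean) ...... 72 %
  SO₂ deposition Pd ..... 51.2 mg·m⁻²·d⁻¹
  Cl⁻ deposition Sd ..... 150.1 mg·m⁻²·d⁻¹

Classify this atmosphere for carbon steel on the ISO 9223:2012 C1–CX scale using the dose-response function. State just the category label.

carbon steel: T≤10 °C ⇒ hinge +0.150·(-8.5−10) = -2.7750
  SO₂ term: 1.77·51.2^0.52·exp(0.02·72-2.7750) = 3.606
  Cl⁻ term: 0.102·150.1^0.62·exp(0.033·72+0.04·-8.5) = 17.47
  r_corr = 3.606 + 17.47 = 21.07 μm/a
21.1 μm/a falls in (1.3, 25] for carbon steel → category C2

C2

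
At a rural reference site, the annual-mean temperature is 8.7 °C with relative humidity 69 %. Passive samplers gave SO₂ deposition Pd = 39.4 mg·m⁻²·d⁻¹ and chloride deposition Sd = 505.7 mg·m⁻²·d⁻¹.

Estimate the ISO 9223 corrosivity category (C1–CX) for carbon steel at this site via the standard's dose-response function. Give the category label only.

C5

carbon steel: f(T) = +0.150·(T−10) [T≤10 °C] = -0.1950
  Pd branch = 1.77·Pd^0.52·e^(0.02·RH+f) = 39.11 μm/a
  Cl⁻ term: 0.102·505.7^0.62·exp(0.033·69+0.04·8.7) = 66.84
  sum: 39.11 + 66.84 → r_corr = 105.9 μm/a
106 μm/a falls in (80, 200] for carbon steel → category C5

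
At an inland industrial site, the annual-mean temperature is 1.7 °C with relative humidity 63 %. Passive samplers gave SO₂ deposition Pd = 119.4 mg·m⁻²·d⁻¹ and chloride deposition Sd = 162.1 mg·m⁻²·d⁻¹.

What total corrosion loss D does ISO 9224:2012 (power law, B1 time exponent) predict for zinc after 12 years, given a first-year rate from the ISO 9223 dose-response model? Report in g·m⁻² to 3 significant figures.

zinc: f(T) = +0.038·(T−10) [T≤10 °C] = -0.3154
  Pd branch = 0.0129·Pd^0.44·e^(0.046·RH+f) = 1.4 μm/a
  Sd branch = 0.0175·Sd^0.57·e^(0.008·RH+0.085·T) = 0.6085 μm/a
  r_corr = 1.4 + 0.6085 = 2.008 μm/a
Power-law: D(12) = r_corr · 12^0.813
  D(12) = 2.008 × 12^0.813 = 2.008 × 7.54 = 15.14 μm
  Mass loss = 15.14 μm × 7.14 g/cm³ = 108.1 g·m⁻²

D(12) = 108 g·m⁻²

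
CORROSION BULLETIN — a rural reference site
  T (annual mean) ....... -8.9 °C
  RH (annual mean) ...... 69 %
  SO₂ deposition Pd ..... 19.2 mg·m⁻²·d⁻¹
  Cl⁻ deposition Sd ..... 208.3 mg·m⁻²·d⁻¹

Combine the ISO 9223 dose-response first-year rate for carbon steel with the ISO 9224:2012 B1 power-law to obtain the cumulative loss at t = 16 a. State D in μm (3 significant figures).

D(16) = 89.5 μm

carbon steel: f(T) = +0.150·(T−10) [T≤10 °C] = -2.8350
  SO₂ term: 1.77·19.2^0.52·exp(0.02·69-2.8350) = 1.92
  Sd branch = 0.102·Sd^0.62·e^(0.033·RH+0.04·T) = 19.08 μm/a
  sum: 1.92 + 19.08 → r_corr = 21 μm/a
Power-law: D(16) = r_corr · 16^0.523
  D(16) = 21 × 16^0.523 = 21 × 4.263 = 89.51 μm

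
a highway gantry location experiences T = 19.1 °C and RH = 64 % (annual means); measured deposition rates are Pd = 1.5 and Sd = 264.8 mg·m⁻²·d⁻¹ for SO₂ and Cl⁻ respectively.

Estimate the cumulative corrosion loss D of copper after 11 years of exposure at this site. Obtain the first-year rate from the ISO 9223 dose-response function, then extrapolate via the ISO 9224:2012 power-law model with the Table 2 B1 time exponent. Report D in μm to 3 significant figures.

copper: temperature factor f = -0.080·(9.1) = -0.7280
  SO₂ term: 0.0053·1.5^0.26·exp(0.059·64-0.7280) = 0.1241
  Cl⁻ term: 0.01025·264.8^0.27·exp(0.036·64+0.049·19.1) = 1.18
  r_corr = 0.1241 + 1.18 = 1.304 μm/a
ISO 9224: D(t) = r_corr · t^b with b = 0.667 (copper, B1)
  D(11) = 1.304 × 11^0.667 = 1.304 × 4.95 = 6.457 μm

D(11) = 6.46 μm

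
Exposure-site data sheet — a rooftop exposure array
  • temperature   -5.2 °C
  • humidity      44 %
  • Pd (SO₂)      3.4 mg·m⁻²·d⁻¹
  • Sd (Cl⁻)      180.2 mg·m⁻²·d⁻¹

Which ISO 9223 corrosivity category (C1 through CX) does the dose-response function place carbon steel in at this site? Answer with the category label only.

carbon steel: f(T) = +0.150·(T−10) [T≤10 °C] = -2.2800
  SO₂ term: 1.77·3.4^0.52·exp(0.02·44-2.2800) = 0.8248
  Sd branch = 0.102·Sd^0.62·e^(0.033·RH+0.04·T) = 8.86 μm/a
  sum: 0.8248 + 8.86 → r_corr = 9.685 μm/a
9.68 μm/a falls in (1.3, 25] for carbon steel → category C2

C2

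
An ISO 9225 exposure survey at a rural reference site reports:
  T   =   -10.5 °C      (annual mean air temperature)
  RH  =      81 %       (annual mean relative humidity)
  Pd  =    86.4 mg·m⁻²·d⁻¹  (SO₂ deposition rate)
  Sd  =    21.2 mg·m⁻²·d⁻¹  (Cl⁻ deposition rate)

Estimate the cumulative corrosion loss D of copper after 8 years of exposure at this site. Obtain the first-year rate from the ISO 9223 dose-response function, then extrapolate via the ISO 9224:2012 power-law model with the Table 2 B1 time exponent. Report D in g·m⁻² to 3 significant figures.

copper: f(T) = +0.126·(T−10) [T≤10 °C] = -2.5830
  SO₂ term: 0.0053·86.4^0.26·exp(0.059·81-2.5830) = 0.1519
  Cl⁻ term: 0.01025·21.2^0.27·exp(0.036·81+0.049·-10.5) = 0.2581
  r_corr = 0.1519 + 0.2581 = 0.41 μm/a
Power-law: D(8) = r_corr · 8^0.667
  D(8) = 0.41 × 8^0.667 = 0.41 × 4.003 = 1.641 μm
  Mass loss = 1.641 μm × 8.96 g/cm³ = 14.7 g·m⁻²

D(8) = 14.7 g·m⁻²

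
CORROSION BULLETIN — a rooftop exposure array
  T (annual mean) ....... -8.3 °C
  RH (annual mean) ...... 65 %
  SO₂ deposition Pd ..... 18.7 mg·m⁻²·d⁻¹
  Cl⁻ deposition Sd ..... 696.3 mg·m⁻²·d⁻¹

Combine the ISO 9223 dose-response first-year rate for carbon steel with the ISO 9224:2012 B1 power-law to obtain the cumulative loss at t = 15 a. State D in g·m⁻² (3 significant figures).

D(15) = 1.23e+03 g·m⁻²

carbon steel: f(T) = +0.150·(T−10) [T≤10 °C] = -2.7450
  sulphur-dioxide contribution → 1.913 μm/a
  chloride contribution → 36.18 μm/a
  ⇒ r_corr(carbon steel) = 38.1 μm/a
ISO 9224: D(t) = r_corr · t^b with b = 0.523 (carbon steel, B1)
  D(15) = 38.1 × 15^0.523 = 38.1 × 4.122 = 157 μm
  Mass loss = 157 μm × 7.85 g/cm³ = 1233 g·m⁻²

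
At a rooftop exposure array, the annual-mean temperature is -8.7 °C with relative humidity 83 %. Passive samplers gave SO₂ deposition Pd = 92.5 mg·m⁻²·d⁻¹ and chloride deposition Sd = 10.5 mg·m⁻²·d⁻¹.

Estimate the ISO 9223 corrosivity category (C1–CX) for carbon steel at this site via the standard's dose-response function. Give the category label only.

C2

carbon steel: f(T) = +0.150·(T−10) [T≤10 °C] = -2.8050
  Pd branch = 1.77·Pd^0.52·e^(0.02·RH+f) = 5.931 μm/a
  Sd branch = 0.102·Sd^0.62·e^(0.033·RH+0.04·T) = 4.788 μm/a
  sum: 5.931 + 4.788 → r_corr = 10.72 μm/a
ISO 9223 Table 2 (carbon steel): 1.3 < 10.7 ≤ 25 μm/a ⇒ C2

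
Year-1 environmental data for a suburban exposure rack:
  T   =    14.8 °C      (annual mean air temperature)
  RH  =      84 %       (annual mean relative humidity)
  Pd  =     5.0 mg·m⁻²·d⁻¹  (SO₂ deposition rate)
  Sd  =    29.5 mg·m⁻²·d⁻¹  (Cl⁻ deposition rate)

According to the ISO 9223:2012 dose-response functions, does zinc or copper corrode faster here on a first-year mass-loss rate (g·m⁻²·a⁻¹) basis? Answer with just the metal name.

copper

zinc: f(T) = -0.071·(T−10) [T>10 °C] = -0.3408
  Pd branch = 0.0129·Pd^0.44·e^(0.046·RH+f) = 0.8877 μm/a
  Sd branch = 0.0175·Sd^0.57·e^(0.008·RH+0.085·T) = 0.8299 μm/a
  sum: 0.8877 + 0.8299 → r_corr = 1.718 μm/a
  mass loss = 1.718 μm/a × 7.14 g/cm³ = 12.26 g·m⁻²·a⁻¹
copper: temperature factor f = -0.080·(4.8) = -0.3840
  SO₂ term: 0.0053·5.0^0.26·exp(0.059·84-0.3840) = 0.7791
  Sd branch = 0.01025·Sd^0.27·e^(0.036·RH+0.049·T) = 1.086 μm/a
  r_corr = 0.7791 + 1.086 = 1.865 μm/a
  mass loss = 1.865 μm/a × 8.96 g/cm³ = 16.71 g·m⁻²·a⁻¹
Ordering by g·m⁻²·a⁻¹: copper (16.7) > zinc (12.3)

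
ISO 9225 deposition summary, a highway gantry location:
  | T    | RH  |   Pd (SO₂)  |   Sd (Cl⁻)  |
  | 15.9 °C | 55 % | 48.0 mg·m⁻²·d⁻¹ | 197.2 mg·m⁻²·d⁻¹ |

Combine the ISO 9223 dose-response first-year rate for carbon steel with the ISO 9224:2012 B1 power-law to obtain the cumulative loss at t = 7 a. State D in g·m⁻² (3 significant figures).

carbon steel: T>10 °C ⇒ hinge -0.054·(15.9−10) = -0.3186
  SO₂ term: 1.77·48.0^0.52·exp(0.02·55-0.3186) = 28.95
  Cl⁻ term: 0.102·197.2^0.62·exp(0.033·55+0.04·15.9) = 31.33
  sum: 28.95 + 31.33 → r_corr = 60.27 μm/a
Power-law: D(7) = r_corr · 7^0.523
  D(7) = 60.27 × 7^0.523 = 60.27 × 2.767 = 166.8 μm
  Mass loss = 166.8 μm × 7.85 g/cm³ = 1309 g·m⁻²

D(7) = 1.31e+03 g·m⁻²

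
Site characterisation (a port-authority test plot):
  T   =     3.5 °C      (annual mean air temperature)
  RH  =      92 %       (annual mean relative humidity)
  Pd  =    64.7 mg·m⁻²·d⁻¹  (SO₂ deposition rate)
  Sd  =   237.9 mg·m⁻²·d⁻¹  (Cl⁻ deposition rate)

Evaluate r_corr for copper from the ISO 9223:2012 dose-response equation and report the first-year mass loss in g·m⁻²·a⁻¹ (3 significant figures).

copper: T≤10 °C ⇒ hinge +0.126·(3.5−10) = -0.8190
  Pd branch = 0.0053·Pd^0.26·e^(0.059·RH+f) = 1.573 μm/a
  Cl⁻ term: 0.01025·237.9^0.27·exp(0.036·92+0.049·3.5) = 1.463
  sum: 1.573 + 1.463 → r_corr = 3.036 μm/a
Convert to mass loss: 3.036 μm/a × 8.96 g/cm³ = 27.2 g·m⁻²·a⁻¹

r_corr = 27.2 g·m⁻²·a⁻¹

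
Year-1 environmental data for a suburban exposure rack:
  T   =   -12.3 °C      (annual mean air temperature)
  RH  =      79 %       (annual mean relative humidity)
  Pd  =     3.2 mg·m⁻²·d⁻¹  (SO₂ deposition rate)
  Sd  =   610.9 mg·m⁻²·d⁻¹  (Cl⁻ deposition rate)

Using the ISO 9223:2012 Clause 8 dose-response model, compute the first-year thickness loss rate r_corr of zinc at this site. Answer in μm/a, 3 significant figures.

zinc: temperature factor f = +0.038·(-22.3) = -0.8474
  SO₂ term: 0.0129·3.2^0.44·exp(0.046·79-0.8474) = 0.3492
  Sd branch = 0.0175·Sd^0.57·e^(0.008·RH+0.085·T) = 0.4482 μm/a
  sum: 0.3492 + 0.4482 → r_corr = 0.7974 μm/a

r_corr = 0.797 μm/a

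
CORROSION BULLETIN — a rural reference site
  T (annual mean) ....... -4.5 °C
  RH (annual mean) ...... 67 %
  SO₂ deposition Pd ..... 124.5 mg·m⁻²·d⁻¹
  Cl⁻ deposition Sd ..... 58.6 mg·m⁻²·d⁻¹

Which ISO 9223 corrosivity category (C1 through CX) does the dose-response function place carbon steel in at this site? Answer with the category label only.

C2

carbon steel: f(T) = +0.150·(T−10) [T≤10 °C] = -2.1750
  Pd branch = 1.77·Pd^0.52·e^(0.02·RH+f) = 9.437 μm/a
  Cl⁻ term: 0.102·58.6^0.62·exp(0.033·67+0.04·-4.5) = 9.699
  r_corr = 9.437 + 9.699 = 19.14 μm/a
Category bounds: 1.3…25 μm/a bracket r_corr ⇒ C2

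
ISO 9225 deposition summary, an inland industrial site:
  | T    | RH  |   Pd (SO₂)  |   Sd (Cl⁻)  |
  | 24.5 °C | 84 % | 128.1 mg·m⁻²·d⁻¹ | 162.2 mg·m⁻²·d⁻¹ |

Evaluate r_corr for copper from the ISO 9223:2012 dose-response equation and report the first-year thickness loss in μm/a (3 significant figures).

copper: T>10 °C ⇒ hinge -0.080·(24.5−10) = -1.1600
  Pd branch = 0.0053·Pd^0.26·e^(0.059·RH+f) = 0.8333 μm/a
  Cl⁻ term: 0.01025·162.2^0.27·exp(0.036·84+0.049·24.5) = 2.768
  r_corr = 0.8333 + 2.768 = 3.601 μm/a

r_corr = 3.60 μm/a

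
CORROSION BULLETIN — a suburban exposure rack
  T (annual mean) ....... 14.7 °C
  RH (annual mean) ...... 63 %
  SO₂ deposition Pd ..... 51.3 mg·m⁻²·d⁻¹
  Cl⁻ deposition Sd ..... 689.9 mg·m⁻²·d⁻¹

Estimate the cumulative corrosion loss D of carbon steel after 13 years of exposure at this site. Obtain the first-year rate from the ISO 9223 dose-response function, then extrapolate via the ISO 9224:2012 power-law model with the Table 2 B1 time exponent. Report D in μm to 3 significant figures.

carbon steel: f(T) = -0.054·(T−10) [T>10 °C] = -0.2538
  SO₂ term: 1.77·51.3^0.52·exp(0.02·63-0.2538) = 37.52
  Sd branch = 0.102·Sd^0.62·e^(0.033·RH+0.04·T) = 84.51 μm/a
  r_corr = 37.52 + 84.51 = 122 μm/a
ISO 9224: D(t) = r_corr · t^b with b = 0.523 (carbon steel, B1)
  D(13) = 122 × 13^0.523 = 122 × 3.825 = 466.7 μm

D(13) = 467 μm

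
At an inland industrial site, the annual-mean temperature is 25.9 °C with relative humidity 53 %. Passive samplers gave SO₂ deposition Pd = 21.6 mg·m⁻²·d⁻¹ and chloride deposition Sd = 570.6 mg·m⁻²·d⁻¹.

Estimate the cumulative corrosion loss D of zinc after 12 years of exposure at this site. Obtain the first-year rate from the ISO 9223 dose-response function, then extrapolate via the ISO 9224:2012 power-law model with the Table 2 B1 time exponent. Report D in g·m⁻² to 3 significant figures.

zinc: f(T) = -0.071·(T−10) [T>10 °C] = -1.1289
  SO₂ term: 0.0129·21.6^0.44·exp(0.046·53-1.1289) = 0.1846
  Sd branch = 0.0175·Sd^0.57·e^(0.008·RH+0.085·T) = 9.003 μm/a
  r_corr = 0.1846 + 9.003 = 9.188 μm/a
Long-term exponent b (ISO 9224 Table 2, B1) = 0.813
  D(12) = 9.188 × 12^0.813 = 9.188 × 7.54 = 69.28 μm
  Mass loss = 69.28 μm × 7.14 g/cm³ = 494.6 g·m⁻²

D(12) = 495 g·m⁻²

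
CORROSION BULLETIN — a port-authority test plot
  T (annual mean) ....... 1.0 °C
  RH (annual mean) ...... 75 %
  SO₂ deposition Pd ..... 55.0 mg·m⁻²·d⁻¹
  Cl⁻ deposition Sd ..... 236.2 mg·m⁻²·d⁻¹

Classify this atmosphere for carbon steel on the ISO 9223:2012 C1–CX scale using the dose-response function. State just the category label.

C4

carbon steel: T≤10 °C ⇒ hinge +0.150·(1.0−10) = -1.3500
  Pd branch = 1.77·Pd^0.52·e^(0.02·RH+f) = 16.52 μm/a
  Cl⁻ term: 0.102·236.2^0.62·exp(0.033·75+0.04·1.0) = 37.35
  r_corr = 16.52 + 37.35 = 53.87 μm/a
Category bounds: 50…80 μm/a bracket r_corr ⇒ C4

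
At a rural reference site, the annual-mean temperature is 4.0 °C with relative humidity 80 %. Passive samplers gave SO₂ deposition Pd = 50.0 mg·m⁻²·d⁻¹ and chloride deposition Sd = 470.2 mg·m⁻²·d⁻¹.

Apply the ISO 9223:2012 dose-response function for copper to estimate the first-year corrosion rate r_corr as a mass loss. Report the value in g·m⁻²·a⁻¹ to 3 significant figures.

r_corr = 17.4 g·m⁻²·a⁻¹

copper: temperature factor f = +0.126·(-6.0) = -0.7560
  Pd branch = 0.0053·Pd^0.26·e^(0.059·RH+f) = 0.7719 μm/a
  Cl⁻ term: 0.01025·470.2^0.27·exp(0.036·80+0.049·4.0) = 1.17
  sum: 0.7719 + 1.17 → r_corr = 1.942 μm/a
Convert to mass loss: 1.942 μm/a × 8.96 g/cm³ = 17.4 g·m⁻²·a⁻¹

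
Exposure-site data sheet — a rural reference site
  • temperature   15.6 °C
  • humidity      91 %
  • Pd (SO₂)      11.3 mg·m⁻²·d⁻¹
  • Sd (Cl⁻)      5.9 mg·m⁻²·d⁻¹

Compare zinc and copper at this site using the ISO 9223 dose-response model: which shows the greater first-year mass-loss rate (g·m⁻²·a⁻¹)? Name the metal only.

copper

zinc: temperature factor f = -0.071·(5.6) = -0.3976
  SO₂ term: 0.0129·11.3^0.44·exp(0.046·91-0.3976) = 1.657
  Cl⁻ term: 0.0175·5.9^0.57·exp(0.008·91+0.085·15.6) = 0.3754
  sum: 1.657 + 0.3754 → r_corr = 2.032 μm/a
  mass loss = 2.032 μm/a × 7.14 g/cm³ = 14.51 g·m⁻²·a⁻¹
copper: T>10 °C ⇒ hinge -0.080·(15.6−10) = -0.4480
  SO₂ term: 0.0053·11.3^0.26·exp(0.059·91-0.4480) = 1.365
  Sd branch = 0.01025·Sd^0.27·e^(0.036·RH+0.049·T) = 0.941 μm/a
  r_corr = 1.365 + 0.941 = 2.306 μm/a
  mass loss = 2.306 μm/a × 8.96 g/cm³ = 20.66 g·m⁻²·a⁻¹
Ordering by g·m⁻²·a⁻¹: copper (20.7) > zinc (14.5)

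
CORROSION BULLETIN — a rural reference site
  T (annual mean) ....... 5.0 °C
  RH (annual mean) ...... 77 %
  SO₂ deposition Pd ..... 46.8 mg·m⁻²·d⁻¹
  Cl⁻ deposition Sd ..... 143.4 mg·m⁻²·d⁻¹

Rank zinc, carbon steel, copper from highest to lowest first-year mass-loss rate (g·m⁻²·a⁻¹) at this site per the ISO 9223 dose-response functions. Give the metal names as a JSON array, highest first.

["carbon steel", "zinc", "copper"]

zinc: temperature factor f = +0.038·(-5.0) = -0.1900
  SO₂ term: 0.0129·46.8^0.44·exp(0.046·77-0.1900) = 2.001
  Sd branch = 0.0175·Sd^0.57·e^(0.008·RH+0.085·T) = 0.8402 μm/a
  r_corr = 2.001 + 0.8402 = 2.841 μm/a
  mass loss = 2.841 μm/a × 7.14 g/cm³ = 20.29 g·m⁻²·a⁻¹
carbon steel: T≤10 °C ⇒ hinge +0.150·(5.0−10) = -0.7500
  SO₂ term: 1.77·46.8^0.52·exp(0.02·77-0.7500) = 28.81
  Cl⁻ term: 0.102·143.4^0.62·exp(0.033·77+0.04·5.0) = 34.36
  r_corr = 28.81 + 34.36 = 63.17 μm/a
  mass loss = 63.17 μm/a × 7.85 g/cm³ = 495.9 g·m⁻²·a⁻¹
copper: f(T) = +0.126·(T−10) [T≤10 °C] = -0.6300
  SO₂ term: 0.0053·46.8^0.26·exp(0.059·77-0.6300) = 0.721
  Sd branch = 0.01025·Sd^0.27·e^(0.036·RH+0.049·T) = 0.8003 μm/a
  r_corr = 0.721 + 0.8003 = 1.521 μm/a
  mass loss = 1.521 μm/a × 8.96 g/cm³ = 13.63 g·m⁻²·a⁻¹
Ordering by g·m⁻²·a⁻¹: carbon steel (496) > zinc (20.3) > copper (13.6)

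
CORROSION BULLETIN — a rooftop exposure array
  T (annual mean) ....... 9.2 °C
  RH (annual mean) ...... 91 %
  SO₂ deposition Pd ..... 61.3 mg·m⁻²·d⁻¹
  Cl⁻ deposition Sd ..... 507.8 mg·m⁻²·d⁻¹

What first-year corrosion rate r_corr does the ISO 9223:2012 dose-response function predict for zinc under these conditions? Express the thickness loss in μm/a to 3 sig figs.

zinc: temperature factor f = +0.038·(-0.8) = -0.0304
  SO₂ term: 0.0129·61.3^0.44·exp(0.046·91-0.0304) = 5.033
  Sd branch = 0.0175·Sd^0.57·e^(0.008·RH+0.085·T) = 2.761 μm/a
  r_corr = 5.033 + 2.761 = 7.794 μm/a

r_corr = 7.79 μm/a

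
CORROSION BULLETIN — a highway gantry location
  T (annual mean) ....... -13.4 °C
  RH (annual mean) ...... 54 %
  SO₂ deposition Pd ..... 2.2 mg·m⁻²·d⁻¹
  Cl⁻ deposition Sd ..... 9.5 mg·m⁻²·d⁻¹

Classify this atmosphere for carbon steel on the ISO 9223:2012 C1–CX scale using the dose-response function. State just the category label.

carbon steel: f(T) = +0.150·(T−10) [T≤10 °C] = -3.5100
  SO₂ term: 1.77·2.2^0.52·exp(0.02·54-3.5100) = 0.2348
  Cl⁻ term: 0.102·9.5^0.62·exp(0.033·54+0.04·-13.4) = 1.432
  r_corr = 0.2348 + 1.432 = 1.667 μm/a
ISO 9223 Table 2 (carbon steel): 1.3 < 1.67 ≤ 25 μm/a ⇒ C2

C2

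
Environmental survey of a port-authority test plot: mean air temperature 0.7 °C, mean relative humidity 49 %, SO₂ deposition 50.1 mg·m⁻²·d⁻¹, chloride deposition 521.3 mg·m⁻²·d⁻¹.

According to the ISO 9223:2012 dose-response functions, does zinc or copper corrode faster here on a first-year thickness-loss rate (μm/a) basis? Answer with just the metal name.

zinc: T≤10 °C ⇒ hinge +0.038·(0.7−10) = -0.3534
  Pd branch = 0.0129·Pd^0.44·e^(0.046·RH+f) = 0.483 μm/a
  Sd branch = 0.0175·Sd^0.57·e^(0.008·RH+0.085·T) = 0.9724 μm/a
  sum: 0.483 + 0.9724 → r_corr = 1.455 μm/a
copper: T≤10 °C ⇒ hinge +0.126·(0.7−10) = -1.1718
  Pd branch = 0.0053·Pd^0.26·e^(0.059·RH+f) = 0.08182 μm/a
  Cl⁻ term: 0.01025·521.3^0.27·exp(0.036·49+0.049·0.7) = 0.3352
  r_corr = 0.08182 + 0.3352 = 0.417 μm/a
Ordering by μm/a: zinc (1.46) > copper (0.417)

zinc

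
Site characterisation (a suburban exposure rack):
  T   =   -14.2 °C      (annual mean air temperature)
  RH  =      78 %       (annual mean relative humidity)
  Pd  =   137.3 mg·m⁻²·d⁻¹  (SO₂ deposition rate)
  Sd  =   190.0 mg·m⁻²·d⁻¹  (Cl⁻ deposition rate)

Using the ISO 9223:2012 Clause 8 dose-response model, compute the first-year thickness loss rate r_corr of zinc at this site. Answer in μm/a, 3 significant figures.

zinc: temperature factor f = +0.038·(-24.2) = -0.9196
  Pd branch = 0.0129·Pd^0.44·e^(0.046·RH+f) = 1.622 μm/a
  Sd branch = 0.0175·Sd^0.57·e^(0.008·RH+0.085·T) = 0.1944 μm/a
  r_corr = 1.622 + 0.1944 = 1.816 μm/a

r_corr = 1.82 μm/a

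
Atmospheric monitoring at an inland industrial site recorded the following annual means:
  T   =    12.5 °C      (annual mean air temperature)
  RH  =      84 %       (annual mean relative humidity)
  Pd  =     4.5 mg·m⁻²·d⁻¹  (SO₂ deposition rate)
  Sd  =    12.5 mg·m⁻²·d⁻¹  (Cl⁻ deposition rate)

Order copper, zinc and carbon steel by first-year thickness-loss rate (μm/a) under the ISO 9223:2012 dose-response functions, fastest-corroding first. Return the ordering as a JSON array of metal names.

copper: temperature factor f = -0.080·(2.5) = -0.2000
  sulphur-dioxide contribution → 0.9112 μm/a
  chloride contribution → 0.7695 μm/a
  total first-year rate 1.681 μm/a
zinc: temperature factor f = -0.071·(2.5) = -0.1775
  sulphur-dioxide contribution → 0.9978 μm/a
  chloride contribution → 0.4184 μm/a
  ⇒ r_corr(zinc) = 1.416 μm/a
carbon steel: f(T) = -0.054·(T−10) [T>10 °C] = -0.1350
  sulphur-dioxide contribution → 18.14 μm/a
  chloride contribution → 12.87 μm/a
  total first-year rate 31.01 μm/a
Ordering by μm/a: carbon steel (31) > copper (1.68) > zinc (1.42)

["carbon steel", "copper", "zinc"]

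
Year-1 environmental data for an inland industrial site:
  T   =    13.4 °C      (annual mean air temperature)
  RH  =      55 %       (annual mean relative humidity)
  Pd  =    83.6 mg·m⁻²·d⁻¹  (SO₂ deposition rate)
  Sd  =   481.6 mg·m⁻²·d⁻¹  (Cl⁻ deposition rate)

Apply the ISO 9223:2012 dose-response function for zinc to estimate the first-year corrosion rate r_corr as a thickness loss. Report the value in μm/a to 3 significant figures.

zinc: f(T) = -0.071·(T−10) [T>10 °C] = -0.2414
  Pd branch = 0.0129·Pd^0.44·e^(0.046·RH+f) = 0.8918 μm/a
  Sd branch = 0.0175·Sd^0.57·e^(0.008·RH+0.085·T) = 2.87 μm/a
  sum: 0.8918 + 2.87 → r_corr = 3.762 μm/a

r_corr = 3.76 μm/a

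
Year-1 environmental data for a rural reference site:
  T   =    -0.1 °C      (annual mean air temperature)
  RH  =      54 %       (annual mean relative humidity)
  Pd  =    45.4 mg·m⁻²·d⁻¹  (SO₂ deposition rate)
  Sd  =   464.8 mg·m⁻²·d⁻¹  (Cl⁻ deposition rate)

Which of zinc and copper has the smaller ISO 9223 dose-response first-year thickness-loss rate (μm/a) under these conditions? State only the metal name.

copper

zinc: temperature factor f = +0.038·(-10.1) = -0.3838
  Pd branch = 0.0129·Pd^0.44·e^(0.046·RH+f) = 0.5647 μm/a
  Sd branch = 0.0175·Sd^0.57·e^(0.008·RH+0.085·T) = 0.8857 μm/a
  sum: 0.5647 + 0.8857 → r_corr = 1.45 μm/a
copper: temperature factor f = +0.126·(-10.1) = -1.2726
  Pd branch = 0.0053·Pd^0.26·e^(0.059·RH+f) = 0.09685 μm/a
  Cl⁻ term: 0.01025·464.8^0.27·exp(0.036·54+0.049·-0.1) = 0.3741
  r_corr = 0.09685 + 0.3741 = 0.471 μm/a
Ordering by μm/a: zinc (1.45) > copper (0.471)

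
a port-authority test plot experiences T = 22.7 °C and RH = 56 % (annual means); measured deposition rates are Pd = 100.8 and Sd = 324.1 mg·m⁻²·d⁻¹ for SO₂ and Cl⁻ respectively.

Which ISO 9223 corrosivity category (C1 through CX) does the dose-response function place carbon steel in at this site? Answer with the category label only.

carbon steel: f(T) = -0.054·(T−10) [T>10 °C] = -0.6858
  Pd branch = 1.77·Pd^0.52·e^(0.02·RH+f) = 30.08 μm/a
  Sd branch = 0.102·Sd^0.62·e^(0.033·RH+0.04·T) = 57.83 μm/a
  sum: 30.08 + 57.83 → r_corr = 87.91 μm/a
ISO 9223 Table 2 (carbon steel): 80 < 87.9 ≤ 200 μm/a ⇒ C5

C5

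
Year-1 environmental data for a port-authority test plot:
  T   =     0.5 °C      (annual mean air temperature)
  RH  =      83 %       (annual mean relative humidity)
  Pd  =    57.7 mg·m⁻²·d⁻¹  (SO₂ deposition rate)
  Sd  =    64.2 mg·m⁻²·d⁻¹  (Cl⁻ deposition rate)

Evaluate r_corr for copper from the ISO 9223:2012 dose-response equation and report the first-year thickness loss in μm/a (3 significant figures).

r_corr = 1.26 μm/a

copper: f(T) = +0.126·(T−10) [T≤10 °C] = -1.1970
  SO₂ term: 0.0053·57.7^0.26·exp(0.059·83-1.1970) = 0.6153
  Sd branch = 0.01025·Sd^0.27·e^(0.036·RH+0.049·T) = 0.6413 μm/a
  sum: 0.6153 + 0.6413 → r_corr = 1.257 μm/a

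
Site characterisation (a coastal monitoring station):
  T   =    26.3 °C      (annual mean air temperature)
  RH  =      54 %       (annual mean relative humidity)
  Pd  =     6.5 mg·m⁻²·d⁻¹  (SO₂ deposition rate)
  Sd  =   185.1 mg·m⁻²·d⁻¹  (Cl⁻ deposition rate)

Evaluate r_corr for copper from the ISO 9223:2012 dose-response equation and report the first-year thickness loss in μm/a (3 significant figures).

copper: temperature factor f = -0.080·(16.3) = -1.3040
  SO₂ term: 0.0053·6.5^0.26·exp(0.059·54-1.3040) = 0.05662
  Cl⁻ term: 0.01025·185.1^0.27·exp(0.036·54+0.049·26.3) = 1.064
  sum: 0.05662 + 1.064 → r_corr = 1.12 μm/a

r_corr = 1.12 μm/a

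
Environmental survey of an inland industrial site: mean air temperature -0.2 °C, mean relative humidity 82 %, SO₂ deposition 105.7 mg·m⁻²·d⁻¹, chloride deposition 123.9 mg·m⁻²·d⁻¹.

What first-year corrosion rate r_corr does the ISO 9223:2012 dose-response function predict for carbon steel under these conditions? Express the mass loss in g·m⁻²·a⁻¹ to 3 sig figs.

carbon steel: f(T) = +0.150·(T−10) [T≤10 °C] = -1.5300
  SO₂ term: 1.77·105.7^0.52·exp(0.02·82-1.5300) = 22.3
  Sd branch = 0.102·Sd^0.62·e^(0.033·RH+0.04·T) = 30.06 μm/a
  r_corr = 22.3 + 30.06 = 52.36 μm/a
Convert to mass loss: 52.36 μm/a × 7.85 g/cm³ = 411 g·m⁻²·a⁻¹

r_corr = 411 g·m⁻²·a⁻¹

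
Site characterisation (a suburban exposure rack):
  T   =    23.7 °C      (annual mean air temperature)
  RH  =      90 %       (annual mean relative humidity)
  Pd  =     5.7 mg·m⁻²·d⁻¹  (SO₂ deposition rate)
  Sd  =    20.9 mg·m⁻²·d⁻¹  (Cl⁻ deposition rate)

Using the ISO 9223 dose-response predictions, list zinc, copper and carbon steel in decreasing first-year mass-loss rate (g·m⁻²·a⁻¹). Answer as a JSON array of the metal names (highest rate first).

zinc: temperature factor f = -0.071·(13.7) = -0.9727
  sulphur-dioxide contribution → 0.6587 μm/a
  chloride contribution → 1.524 μm/a
  total first-year rate 2.183 μm/a
  mass loss = 2.183 μm/a × 7.14 g/cm³ = 15.59 g·m⁻²·a⁻¹
copper: temperature factor f = -0.080·(13.7) = -1.0960
  sulphur-dioxide contribution → 0.5635 μm/a
  chloride contribution → 1.899 μm/a
  ⇒ r_corr(copper) = 2.463 μm/a
  mass loss = 2.463 μm/a × 8.96 g/cm³ = 22.07 g·m⁻²·a⁻¹
carbon steel: temperature factor f = -0.054·(13.7) = -0.7398
  sulphur-dioxide contribution → 12.63 μm/a
  chloride contribution → 33.78 μm/a
  ⇒ r_corr(carbon steel) = 46.41 μm/a
  mass loss = 46.41 μm/a × 7.85 g/cm³ = 364.3 g·m⁻²·a⁻¹
Ordering by g·m⁻²·a⁻¹: carbon steel (364) > copper (22.1) > zinc (15.6)

["carbon steel", "copper", "zinc"]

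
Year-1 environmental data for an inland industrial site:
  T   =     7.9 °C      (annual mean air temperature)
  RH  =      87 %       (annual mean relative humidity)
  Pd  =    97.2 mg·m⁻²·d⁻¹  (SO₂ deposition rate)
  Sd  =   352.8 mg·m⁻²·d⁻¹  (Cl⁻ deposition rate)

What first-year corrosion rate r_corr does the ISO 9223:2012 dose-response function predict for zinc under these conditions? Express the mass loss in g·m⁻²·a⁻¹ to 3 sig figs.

zinc: temperature factor f = +0.038·(-2.1) = -0.0798
  SO₂ term: 0.0129·97.2^0.44·exp(0.046·87-0.0798) = 4.881
  Sd branch = 0.0175·Sd^0.57·e^(0.008·RH+0.085·T) = 1.945 μm/a
  r_corr = 4.881 + 1.945 = 6.827 μm/a
Convert to mass loss: 6.827 μm/a × 7.14 g/cm³ = 48.74 g·m⁻²·a⁻¹

r_corr = 48.7 g·m⁻²·a⁻¹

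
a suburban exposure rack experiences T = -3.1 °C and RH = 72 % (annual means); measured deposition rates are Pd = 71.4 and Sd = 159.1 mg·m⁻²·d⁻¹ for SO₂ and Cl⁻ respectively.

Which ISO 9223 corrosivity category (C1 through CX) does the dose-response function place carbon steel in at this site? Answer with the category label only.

carbon steel: f(T) = +0.150·(T−10) [T≤10 °C] = -1.9650
  sulphur-dioxide contribution → 9.636 μm/a
  chloride contribution → 22.47 μm/a
  total first-year rate 32.11 μm/a
ISO 9223 Table 2 (carbon steel): 25 < 32.1 ≤ 50 μm/a ⇒ C3

C3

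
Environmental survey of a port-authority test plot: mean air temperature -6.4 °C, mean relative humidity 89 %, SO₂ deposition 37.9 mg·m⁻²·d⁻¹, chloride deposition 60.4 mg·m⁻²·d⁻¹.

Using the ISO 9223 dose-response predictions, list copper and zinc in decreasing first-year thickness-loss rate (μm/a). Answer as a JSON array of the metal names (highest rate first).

["zinc", "copper"]

copper: temperature factor f = +0.126·(-16.4) = -2.0664
  Pd branch = 0.0053·Pd^0.26·e^(0.059·RH+f) = 0.3294 μm/a
  Cl⁻ term: 0.01025·60.4^0.27·exp(0.036·89+0.049·-6.4) = 0.5583
  r_corr = 0.3294 + 0.5583 = 0.8878 μm/a
zinc: T≤10 °C ⇒ hinge +0.038·(-6.4−10) = -0.6232
  SO₂ term: 0.0129·37.9^0.44·exp(0.046·89-0.6232) = 2.054
  Cl⁻ term: 0.0175·60.4^0.57·exp(0.008·89+0.085·-6.4) = 0.2144
  sum: 2.054 + 0.2144 → r_corr = 2.268 μm/a
Ordering by μm/a: zinc (2.27) > copper (0.888)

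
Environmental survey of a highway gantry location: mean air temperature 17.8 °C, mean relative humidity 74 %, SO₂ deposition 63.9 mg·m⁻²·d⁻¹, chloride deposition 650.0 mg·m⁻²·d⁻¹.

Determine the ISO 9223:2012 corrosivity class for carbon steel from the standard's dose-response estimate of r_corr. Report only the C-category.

C5

carbon steel: T>10 °C ⇒ hinge -0.054·(17.8−10) = -0.4212
  SO₂ term: 1.77·63.9^0.52·exp(0.02·74-0.4212) = 44.33
  Cl⁻ term: 0.102·650.0^0.62·exp(0.033·74+0.04·17.8) = 132.5
  sum: 44.33 + 132.5 → r_corr = 176.9 μm/a
ISO 9223 Table 2 (carbon steel): 80 < 177 ≤ 200 μm/a ⇒ C5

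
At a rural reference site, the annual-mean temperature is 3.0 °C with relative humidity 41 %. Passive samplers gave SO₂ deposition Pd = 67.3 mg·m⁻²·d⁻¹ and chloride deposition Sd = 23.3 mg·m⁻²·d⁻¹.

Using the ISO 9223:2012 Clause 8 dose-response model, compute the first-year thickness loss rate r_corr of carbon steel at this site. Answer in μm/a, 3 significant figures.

r_corr = 15.7 μm/a

carbon steel: T≤10 °C ⇒ hinge +0.150·(3.0−10) = -1.0500
  sulphur-dioxide contribution → 12.55 μm/a
  chloride contribution → 3.134 μm/a
  total first-year rate 15.68 μm/a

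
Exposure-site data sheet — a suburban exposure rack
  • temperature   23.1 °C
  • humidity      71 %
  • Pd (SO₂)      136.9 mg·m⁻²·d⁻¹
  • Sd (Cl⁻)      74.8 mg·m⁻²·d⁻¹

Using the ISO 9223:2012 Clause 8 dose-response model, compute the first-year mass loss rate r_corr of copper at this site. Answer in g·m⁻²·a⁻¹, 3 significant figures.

copper: T>10 °C ⇒ hinge -0.080·(23.1−10) = -1.0480
  SO₂ term: 0.0053·136.9^0.26·exp(0.059·71-1.0480) = 0.4404
  Sd branch = 0.01025·Sd^0.27·e^(0.036·RH+0.049·T) = 1.313 μm/a
  r_corr = 0.4404 + 1.313 = 1.754 μm/a
Convert to mass loss: 1.754 μm/a × 8.96 g/cm³ = 15.71 g·m⁻²·a⁻¹

r_corr = 15.7 g·m⁻²·a⁻¹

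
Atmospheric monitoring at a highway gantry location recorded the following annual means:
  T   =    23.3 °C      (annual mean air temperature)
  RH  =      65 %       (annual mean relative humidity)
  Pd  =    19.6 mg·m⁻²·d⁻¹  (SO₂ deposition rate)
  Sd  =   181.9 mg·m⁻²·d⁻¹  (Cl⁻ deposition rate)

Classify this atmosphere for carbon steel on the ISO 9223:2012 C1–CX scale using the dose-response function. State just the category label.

C4

carbon steel: T>10 °C ⇒ hinge -0.054·(23.3−10) = -0.7182
  Pd branch = 1.77·Pd^0.52·e^(0.02·RH+f) = 14.88 μm/a
  Cl⁻ term: 0.102·181.9^0.62·exp(0.033·65+0.04·23.3) = 55.72
  r_corr = 14.88 + 55.72 = 70.6 μm/a
Category bounds: 50…80 μm/a bracket r_corr ⇒ C4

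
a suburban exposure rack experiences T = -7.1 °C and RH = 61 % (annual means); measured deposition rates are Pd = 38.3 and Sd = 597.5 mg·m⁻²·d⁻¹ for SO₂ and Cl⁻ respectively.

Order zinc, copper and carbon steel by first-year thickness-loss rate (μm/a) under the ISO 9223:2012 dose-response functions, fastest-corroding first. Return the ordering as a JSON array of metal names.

zinc: T≤10 °C ⇒ hinge +0.038·(-7.1−10) = -0.6498
  Pd branch = 0.0129·Pd^0.44·e^(0.046·RH+f) = 0.5541 μm/a
  Sd branch = 0.0175·Sd^0.57·e^(0.008·RH+0.085·T) = 0.5962 μm/a
  r_corr = 0.5541 + 0.5962 = 1.15 μm/a
copper: f(T) = +0.126·(T−10) [T≤10 °C] = -2.1546
  SO₂ term: 0.0053·38.3^0.26·exp(0.059·61-2.1546) = 0.05797
  Sd branch = 0.01025·Sd^0.27·e^(0.036·RH+0.049·T) = 0.3656 μm/a
  sum: 0.05797 + 0.3656 → r_corr = 0.4235 μm/a
carbon steel: T≤10 °C ⇒ hinge +0.150·(-7.1−10) = -2.5650
  SO₂ term: 1.77·38.3^0.52·exp(0.02·61-2.5650) = 3.07
  Cl⁻ term: 0.102·597.5^0.62·exp(0.033·61+0.04·-7.1) = 30.26
  sum: 3.07 + 30.26 → r_corr = 33.33 μm/a
Ordering by μm/a: carbon steel (33.3) > zinc (1.15) > copper (0.424)

["carbon steel", "zinc", "copper"]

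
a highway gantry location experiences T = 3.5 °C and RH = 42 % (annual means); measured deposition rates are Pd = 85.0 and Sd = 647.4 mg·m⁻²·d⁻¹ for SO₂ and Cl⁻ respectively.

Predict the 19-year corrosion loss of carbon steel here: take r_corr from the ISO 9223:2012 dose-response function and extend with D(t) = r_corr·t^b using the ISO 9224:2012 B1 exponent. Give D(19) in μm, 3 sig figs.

D(19) = 194 μm

carbon steel: T≤10 °C ⇒ hinge +0.150·(3.5−10) = -0.9750
  Pd branch = 1.77·Pd^0.52·e^(0.02·RH+f) = 15.58 μm/a
  Cl⁻ term: 0.102·647.4^0.62·exp(0.033·42+0.04·3.5) = 25.96
  r_corr = 15.58 + 25.96 = 41.54 μm/a
Long-term exponent b (ISO 9224 Table 2, B1) = 0.523
  D(19) = 41.54 × 19^0.523 = 41.54 × 4.664 = 193.8 μm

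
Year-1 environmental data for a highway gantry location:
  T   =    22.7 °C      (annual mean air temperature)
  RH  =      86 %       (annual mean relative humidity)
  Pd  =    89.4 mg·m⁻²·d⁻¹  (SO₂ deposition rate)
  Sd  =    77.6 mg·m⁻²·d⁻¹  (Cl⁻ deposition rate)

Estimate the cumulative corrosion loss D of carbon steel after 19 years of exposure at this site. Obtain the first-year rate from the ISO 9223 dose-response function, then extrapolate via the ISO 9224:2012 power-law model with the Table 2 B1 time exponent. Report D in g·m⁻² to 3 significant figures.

D(19) = 4.23e+03 g·m⁻²

carbon steel: temperature factor f = -0.054·(12.7) = -0.6858
  SO₂ term: 1.77·89.4^0.52·exp(0.02·86-0.6858) = 51.5
  Cl⁻ term: 0.102·77.6^0.62·exp(0.033·86+0.04·22.7) = 64.15
  r_corr = 51.5 + 64.15 = 115.6 μm/a
ISO 9224: D(t) = r_corr · t^b with b = 0.523 (carbon steel, B1)
  D(19) = 115.6 × 19^0.523 = 115.6 × 4.664 = 539.4 μm
  Mass loss = 539.4 μm × 7.85 g/cm³ = 4234 g·m⁻²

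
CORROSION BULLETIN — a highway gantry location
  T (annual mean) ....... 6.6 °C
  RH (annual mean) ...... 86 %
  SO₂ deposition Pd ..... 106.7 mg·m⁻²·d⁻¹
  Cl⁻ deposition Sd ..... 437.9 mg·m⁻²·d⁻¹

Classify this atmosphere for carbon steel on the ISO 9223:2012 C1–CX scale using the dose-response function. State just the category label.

carbon steel: f(T) = +0.150·(T−10) [T≤10 °C] = -0.5100
  Pd branch = 1.77·Pd^0.52·e^(0.02·RH+f) = 67.32 μm/a
  Cl⁻ term: 0.102·437.9^0.62·exp(0.033·86+0.04·6.6) = 98.5
  sum: 67.32 + 98.5 → r_corr = 165.8 μm/a
166 μm/a falls in (80, 200] for carbon steel → category C5

C5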